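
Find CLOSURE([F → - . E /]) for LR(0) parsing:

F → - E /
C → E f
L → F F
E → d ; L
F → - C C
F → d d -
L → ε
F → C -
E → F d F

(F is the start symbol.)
To compute CLOSURE, for each item [A → α.Bβ] where B is a non-terminal, add [B → .γ] for all productions B → γ; repeat for the newly added items until nothing changes.

Start with: [F → - . E /]
  [F → - . E /] has the dot before E: add [E → . d ; L], [E → . F d F]
  [E → . F d F] has the dot before F: add [F → . - E /], [F → . - C C], [F → . d d -], [F → . C -]
  [F → . C -] has the dot before C: add [C → . E f]
No further items can be added.

CLOSURE = { [C → . E f], [E → . F d F], [E → . d ; L], [F → - . E /], [F → . - C C], [F → . - E /], [F → . C -], [F → . d d -] }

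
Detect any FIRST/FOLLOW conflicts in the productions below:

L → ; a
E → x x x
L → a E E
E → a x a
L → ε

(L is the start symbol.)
No FIRST/FOLLOW conflicts.

Nullable non-terminals: L.

L: nullable alternative(s) L → ε; FOLLOW(L) = { $ }
  L → ; a: FIRST \ {ε} = { ';' } — disjoint from FOLLOW(L)
  L → a E E: FIRST \ {ε} = { 'a' } — disjoint from FOLLOW(L)
  L → ε: FIRST \ {ε} = { } — this is the only nullable alternative, skip

E has no nullable alternative, so no FIRST/FOLLOW check is needed there.

No FIRST/FOLLOW conflicts found.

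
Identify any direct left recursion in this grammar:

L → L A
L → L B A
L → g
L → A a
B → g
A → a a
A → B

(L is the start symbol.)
L → L A: LEFT RECURSIVE (starts with L)
L → L B A: LEFT RECURSIVE (starts with L)
L → g: starts with g
L → A a: starts with A
B → g: starts with g
A → a a: starts with a
A → B: starts with B

The grammar has direct left recursion on: L.

Answer: Yes, L is left-recursive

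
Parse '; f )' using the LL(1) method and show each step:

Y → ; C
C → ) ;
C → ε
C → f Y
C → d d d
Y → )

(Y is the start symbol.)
Stack is shown with the top on the left.

Stack  Input    Action
----------------------
Y $    ; f ) $  output Y → ; C
; C $  ; f ) $  match ';'
C $    f ) $    output C → f Y
f Y $  f ) $    match 'f'
Y $    ) $      output Y → )
) $    ) $      match ')'
$      $        accept

The string is accepted.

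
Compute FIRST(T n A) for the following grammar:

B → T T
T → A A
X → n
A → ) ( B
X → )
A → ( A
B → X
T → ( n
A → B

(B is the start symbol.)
FIRST sets of the non-terminals involved (from the grammar, by fixed-point iteration):
  FIRST(T) = { '(', ')', 'n' }

To compute FIRST(T n A), process the symbols left to right:
Symbol T is a non-terminal. Add FIRST(T) \ {ε} = { '(', ')', 'n' }
T is not nullable (ε ∉ FIRST(T)), so stop here.
FIRST(T n A) = { '(', ')', 'n' }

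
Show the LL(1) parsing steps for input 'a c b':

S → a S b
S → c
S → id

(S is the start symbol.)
LL(1) parsing maintains a stack (initially the start symbol over $) and the input. At each step: if the stack top is a terminal, match it against the current input token; if it is a non-terminal N, replace it with the RHS of M[N, lookahead] (the unique production whose predict set contains the lookahead).

Stack is shown with the top on the left.

Stack    Input    Action
------------------------
S $      a c b $  output S → a S b
a S b $  a c b $  match 'a'
S b $    c b $    output S → c
c b $    c b $    match 'c'
b $      b $      match 'b'
$        $        accept

The string is accepted.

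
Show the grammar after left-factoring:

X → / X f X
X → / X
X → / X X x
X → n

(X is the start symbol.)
X → / X X'
X' → f X
X' → ε
X' → X x
X → n

Left-factoring transforms A → αβ₁ | αβ₂ into A → αA' and A' → β₁ | β₂
(α is the longest common prefix among the alternatives). Repeat until
no nonterminal has two alternatives with a common prefix.

Round 1: X has alternatives sharing prefix '/ X'. Introduce X': X → / X X'
  Add: X' → f X
  Add: X' → ε
  Add: X' → X x

No remaining common prefixes — done.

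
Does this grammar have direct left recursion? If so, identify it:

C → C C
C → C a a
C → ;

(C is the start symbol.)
C → C C: LEFT RECURSIVE (starts with C)
C → C a a: LEFT RECURSIVE (starts with C)
C → ;: starts with ';'

The grammar has direct left recursion on: C.

Answer: Yes, C is left-recursive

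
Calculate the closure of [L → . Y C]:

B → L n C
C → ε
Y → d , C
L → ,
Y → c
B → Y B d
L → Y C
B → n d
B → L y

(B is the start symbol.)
{ [L → . Y C], [Y → . c], [Y → . d , C] }

To compute CLOSURE, for each item [A → α.Bβ] where B is a non-terminal, add [B → .γ] for all productions B → γ; repeat for the newly added items until nothing changes.

Start with: [L → . Y C]
  [L → . Y C] has the dot before Y: add [Y → . d , C], [Y → . c]
No further items can be added.

CLOSURE = { [L → . Y C], [Y → . c], [Y → . d , C] }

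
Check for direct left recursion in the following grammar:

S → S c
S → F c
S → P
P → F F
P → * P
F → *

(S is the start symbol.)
Yes, S is left-recursive

S → S c: LEFT RECURSIVE (starts with S)
S → F c: starts with F
S → P: starts with P
P → F F: starts with F
P → * P: starts with '*'
F → *: starts with '*'

The grammar has direct left recursion on: S.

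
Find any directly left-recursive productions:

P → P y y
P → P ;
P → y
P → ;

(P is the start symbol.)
Direct left recursion occurs when N → N α for some non-terminal N (the right-hand side begins with the left-hand side itself).

P → P y y: LEFT RECURSIVE (starts with P)
P → P ;: LEFT RECURSIVE (starts with P)
P → y: starts with y
P → ;: starts with ';'

The grammar has direct left recursion on: P.

Answer: Yes, P is left-recursive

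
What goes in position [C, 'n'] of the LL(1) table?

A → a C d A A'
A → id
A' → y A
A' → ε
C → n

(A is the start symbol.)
To find M[C, 'n'], we find productions for C where 'n' is in the predict set (PREDICT(N → α) = (FIRST(α) \ {ε}) ∪ (FOLLOW(N) if α ⇒* ε)).

C → n: PREDICT = { 'n' }
  'n' is in predict set, so this production goes in M[C, 'n']

M[C, 'n'] = C → n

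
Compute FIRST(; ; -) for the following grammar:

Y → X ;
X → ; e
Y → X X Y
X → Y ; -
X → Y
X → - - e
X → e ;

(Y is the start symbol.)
To compute FIRST(; ; -), process the symbols left to right:
Symbol ; is a terminal. Add ';' and stop.
FIRST(; ; -) = { ';' }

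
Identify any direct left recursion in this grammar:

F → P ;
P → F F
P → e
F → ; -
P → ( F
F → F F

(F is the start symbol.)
Yes, F is left-recursive

F → P ;: starts with P
P → F F: starts with F
P → e: starts with e
F → ; -: starts with ';'
P → ( F: starts with '('
F → F F: LEFT RECURSIVE (starts with F)

The grammar has direct left recursion on: F.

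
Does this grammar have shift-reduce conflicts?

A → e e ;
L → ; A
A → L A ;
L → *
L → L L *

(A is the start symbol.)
A shift-reduce conflict occurs when an LR(0) state has both:
  - a complete (reduce) item [A → α .] (dot at the end), and
  - a shift item [B → β . c γ] (dot before a terminal).

Augment with A' → A and build the canonical LR(0) collection (I0 = CLOSURE({[A' → . A]}), then GOTO on every symbol after a dot until no new states appear). It has 13 states:
  I0: { [A → . L A ;], [A → . e e ;], [A' → . A], [L → . *], [L → . ; A], [L → . L L *] }  — shift
  I1: { [L → * .] }  — reduce
  I2: { [A → . L A ;], [A → . e e ;], [L → . *], [L → . ; A], [L → . L L *], [L → ; . A] }  — shift
  I3: { [A' → A .] }  — accept
  I4: { [A → . L A ;], [A → . e e ;], [A → L . A ;], [L → . *], [L → . ; A], [L → . L L *], [L → L . L *] }  — shift
  I5: { [A → e . e ;] }  — shift
  I6: { [A → e e . ;] }  — shift
  I7: { [A → e e ; .] }  — reduce
  I8: { [A → L A . ;] }  — shift
  I9: { [A → . L A ;], [A → . e e ;], [A → L . A ;], [L → . *], [L → . ; A], [L → . L L *], [L → L . L *], [L → L L . *] }  — shift
  I10: { [L → * .], [L → L L * .] }  — 2 reduces
  I11: { [A → L A ; .] }  — reduce
  I12: { [L → ; A .] }  — reduce

No state contains both a complete item and a shift item.

Answer: No shift-reduce conflicts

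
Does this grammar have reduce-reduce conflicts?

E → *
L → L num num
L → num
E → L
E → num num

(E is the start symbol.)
Augment with E' → E and build the canonical LR(0) collection (I0 = CLOSURE({[E' → . E]}), then GOTO on every symbol after a dot until no new states appear). It has 8 states:
  I0: { [E → . *], [E → . L], [E → . num num], [E' → . E], [L → . L num num], [L → . num] }  — shift
  I1: { [E → * .] }  — reduce
  I2: { [E' → E .] }  — accept
  I3: { [E → L .], [L → L . num num] }  — shift, reduce
  I4: { [E → num . num], [L → num .] }  — shift, reduce
  I5: { [E → num num .] }  — reduce
  I6: { [L → L num . num] }  — shift
  I7: { [L → L num num .] }  — reduce

No state contains more than one complete item.

Answer: No reduce-reduce conflicts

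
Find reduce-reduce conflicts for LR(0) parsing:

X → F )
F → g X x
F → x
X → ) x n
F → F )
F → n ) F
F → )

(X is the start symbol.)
Yes — I13: [F → F ) .] vs [X → F ) .]

A reduce-reduce conflict occurs when an LR(0) state has two complete items [A → α .] and [B → β .] — both call for a reduction, and with no lookahead the parser cannot choose between them.

Augment with X' → X and build the canonical LR(0) collection (I0 = CLOSURE({[X' → . X]}), then GOTO on every symbol after a dot until no new states appear). It has 16 states:
  I0: { [F → . )], [F → . F )], [F → . g X x], [F → . n ) F], [F → . x], [X → . ) x n], [X → . F )], [X' → . X] }  — shift
  I1: { [F → ) .], [X → ) . x n] }  — shift, reduce
  I2: { [F → F . )], [X → F . )] }  — shift
  I3: { [X' → X .] }  — accept
  I4: { [F → . )], [F → . F )], [F → . g X x], [F → . n ) F], [F → . x], [F → g . X x], [X → . ) x n], [X → . F )] }  — shift
  I5: { [F → n . ) F] }  — shift
  I6: { [F → x .] }  — reduce
  I7: { [F → . )], [F → . F )], [F → . g X x], [F → . n ) F], [F → . x], [F → n ) . F] }  — shift
  I8: { [F → ) .] }  — reduce
  I9: { [F → F . )], [F → n ) F .] }  — shift, reduce
  I10: { [F → F ) .] }  — reduce
  I11: { [F → g X . x] }  — shift
  I12: { [F → g X x .] }  — reduce
  I13: { [F → F ) .], [X → F ) .] }  — 2 reduces
  I14: { [X → ) x . n] }  — shift
  I15: { [X → ) x n .] }  — reduce

I13 contains complete items [F → F ) .], [X → F ) .] — reduce-reduce conflict.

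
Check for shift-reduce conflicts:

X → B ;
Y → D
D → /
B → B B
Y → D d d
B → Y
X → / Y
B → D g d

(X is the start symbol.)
A shift-reduce conflict occurs when an LR(0) state has both:
  - a complete (reduce) item [A → α .] (dot at the end), and
  - a shift item [B → β . c γ] (dot before a terminal).

Augment with X' → X and build the canonical LR(0) collection (I0 = CLOSURE({[X' → . X]}), then GOTO on every symbol after a dot until no new states appear). It has 15 states:
  I0: { [B → . B B], [B → . D g d], [B → . Y], [D → . /], [X → . / Y], [X → . B ;], [X' → . X], [Y → . D d d], [Y → . D] }  — shift
  I1: { [D → . /], [D → / .], [X → / . Y], [Y → . D d d], [Y → . D] }  — shift, reduce
  I2: { [B → . B B], [B → . D g d], [B → . Y], [B → B . B], [D → . /], [X → B . ;], [Y → . D d d], [Y → . D] }  — shift
  I3: { [B → D . g d], [Y → D . d d], [Y → D .] }  — shift, reduce
  I4: { [X' → X .] }  — accept
  I5: { [B → Y .] }  — reduce
  I6: { [Y → D d . d] }  — shift
  I7: { [B → D g . d] }  — shift
  I8: { [B → D g d .] }  — reduce
  I9: { [Y → D d d .] }  — reduce
  I10: { [D → / .] }  — reduce
  I11: { [X → B ; .] }  — reduce
  I12: { [B → . B B], [B → . D g d], [B → . Y], [B → B . B], [B → B B .], [D → . /], [Y → . D d d], [Y → . D] }  — shift, reduce
  I13: { [Y → D . d d], [Y → D .] }  — shift, reduce
  I14: { [X → / Y .] }  — reduce

I1 contains reduce item [D → / .] and shift item [D → . /] — shift-reduce conflict.
I3 contains reduce item [Y → D .] and shift items [B → D . g d], [Y → D . d d] — shift-reduce conflict.
I12 contains reduce item [B → B B .] and shift item [D → . /] — shift-reduce conflict.
I13 contains reduce item [Y → D .] and shift item [Y → D . d d] — shift-reduce conflict.

Answer: Yes — I1: [D → / .] vs [D → . /]; I3: [Y → D .] vs [B → D . g d]; I12: [B → B B .] vs [D → . /]; I13: [Y → D .] vs [Y → D . d d]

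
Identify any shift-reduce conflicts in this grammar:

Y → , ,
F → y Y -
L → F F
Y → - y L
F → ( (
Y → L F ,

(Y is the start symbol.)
A shift-reduce conflict occurs when an LR(0) state has both:
  - a complete (reduce) item [A → α .] (dot at the end), and
  - a shift item [B → β . c γ] (dot before a terminal).

Augment with Y' → Y and build the canonical LR(0) collection (I0 = CLOSURE({[Y' → . Y]}), then GOTO on every symbol after a dot until no new states appear). It has 17 states:
  I0: { [F → . ( (], [F → . y Y -], [L → . F F], [Y → . , ,], [Y → . - y L], [Y → . L F ,], [Y' → . Y] }  — shift
  I1: { [F → ( . (] }  — shift
  I2: { [Y → , . ,] }  — shift
  I3: { [Y → - . y L] }  — shift
  I4: { [F → . ( (], [F → . y Y -], [L → F . F] }  — shift
  I5: { [F → . ( (], [F → . y Y -], [Y → L . F ,] }  — shift
  I6: { [Y' → Y .] }  — accept
  I7: { [F → . ( (], [F → . y Y -], [F → y . Y -], [L → . F F], [Y → . , ,], [Y → . - y L], [Y → . L F ,] }  — shift
  I8: { [F → y Y . -] }  — shift
  I9: { [F → y Y - .] }  — reduce
  I10: { [Y → L F . ,] }  — shift
  I11: { [Y → L F , .] }  — reduce
  I12: { [L → F F .] }  — reduce
  I13: { [F → . ( (], [F → . y Y -], [L → . F F], [Y → - y . L] }  — shift
  I14: { [Y → - y L .] }  — reduce
  I15: { [Y → , , .] }  — reduce
  I16: { [F → ( ( .] }  — reduce

No state contains both a complete item and a shift item.

Answer: No shift-reduce conflicts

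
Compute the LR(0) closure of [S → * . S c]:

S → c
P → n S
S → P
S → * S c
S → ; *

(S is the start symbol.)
{ [P → . n S], [S → * . S c], [S → . * S c], [S → . ; *], [S → . P], [S → . c] }

Start with: [S → * . S c]
  [S → * . S c] has the dot before S: add [S → . c], [S → . P], [S → . * S c], [S → . ; *]
  [S → . P] has the dot before P: add [P → . n S]
No further items can be added.

CLOSURE = { [P → . n S], [S → * . S c], [S → . * S c], [S → . ; *], [S → . P], [S → . c] }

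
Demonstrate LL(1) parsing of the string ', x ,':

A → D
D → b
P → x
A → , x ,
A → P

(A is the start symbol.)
Stack is shown with the top on the left.

Stack    Input    Action
------------------------
A $      , x , $  output A → , x ,
, x , $  , x , $  match ','
x , $    x , $    match 'x'
, $      , $      match ','
$        $        accept

The string is accepted.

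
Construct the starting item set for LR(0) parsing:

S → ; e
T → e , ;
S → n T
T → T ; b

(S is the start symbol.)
First, augment the grammar with S' → S
I₀ = CLOSURE({ [S' → . S] }):
  [S' → . S] has the dot before S: add [S → . ; e], [S → . n T]
No further items can be added.

I₀ = { [S → . ; e], [S → . n T], [S' → . S] }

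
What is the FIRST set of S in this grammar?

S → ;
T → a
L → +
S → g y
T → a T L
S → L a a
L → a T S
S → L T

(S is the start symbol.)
{ '+', ';', 'a', 'g' }

To compute FIRST(S), examine every production with S on the left-hand side, reading each right-hand side left to right until a non-nullable symbol is reached.

FIRST sets of the other non-terminals involved (by the same procedure, iterated to a fixed point):
  FIRST(L) = { '+', 'a' }

From S → ;:
  - ';' is a terminal: add ';' and stop
From S → g y:
  - g is a terminal: add 'g' and stop
From S → L a a:
  - L is a non-terminal: add FIRST(L) \ {ε} = { '+', 'a' }
    L is not nullable, so stop
From S → L T:
  - L is a non-terminal: add FIRST(L) \ {ε} = { '+', 'a' }
    L is not nullable, so stop

Collecting: FIRST(S) = { '+', ';', 'a', 'g' }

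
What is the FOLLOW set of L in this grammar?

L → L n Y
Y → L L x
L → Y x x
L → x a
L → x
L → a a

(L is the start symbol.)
To compute FOLLOW(L), find every occurrence of L on a right-hand side N → α L β: add FIRST(β) \ {ε}, and if β is empty or nullable also add FOLLOW(N). Iterate to a fixed point.

L is the start symbol, so $ ∈ FOLLOW(L).
In L → L n Y: L is followed by n Y, add FIRST(n Y) \ {ε} = { 'n' }
In Y → L L x: L is followed by L x, add FIRST(L x) \ {ε} = { 'a', 'x' }
In Y → L L x: L is followed by x, add FIRST(x) \ {ε} = { 'x' }

Taking the union: FOLLOW(L) = { $, 'a', 'n', 'x' }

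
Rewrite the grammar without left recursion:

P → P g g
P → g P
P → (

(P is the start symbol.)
P → g P P'
P → ( P'
P' → g g P'
P' → ε

P is directly left-recursive. The standard transformation for
  A → A α₁ | ... | A α_m | β₁ | ... | β_n
is
  A  → β₁ A' | ... | β_n A'
  A' → α₁ A' | ... | α_m A' | ε

P → g P becomes P → g P P'
P → ( becomes P → ( P'
P → P g g becomes P' → g g P'
Add P' → ε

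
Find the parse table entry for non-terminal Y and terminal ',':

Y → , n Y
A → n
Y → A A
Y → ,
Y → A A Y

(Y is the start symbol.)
To find M[Y, ','], we find productions for Y where ',' is in the predict set (PREDICT(N → α) = (FIRST(α) \ {ε}) ∪ (FOLLOW(N) if α ⇒* ε)).

Relevant sets:
  FIRST(A) = { 'n' }

Y → , n Y: PREDICT = { ',' }
  ',' is in predict set, so this production goes in M[Y, ',']
Y → A A: PREDICT = { 'n' }
Y → ,: PREDICT = { ',' }
  ',' is in predict set, so this production goes in M[Y, ',']
Y → A A Y: PREDICT = { 'n' }

M[Y, ','] = Y → , n Y, Y → ,  (a multiply-defined cell — the grammar is not LL(1))

Answer: Y → , n Y, Y → ,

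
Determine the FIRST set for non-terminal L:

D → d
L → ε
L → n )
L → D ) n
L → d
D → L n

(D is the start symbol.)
{ 'd', 'n', ε }

To compute FIRST(L), examine every production with L on the left-hand side, reading each right-hand side left to right until a non-nullable symbol is reached.

FIRST sets of the other non-terminals involved (by the same procedure, iterated to a fixed point):
  FIRST(D) = { 'd', 'n' }

From L → ε:
  - ε-production, so ε ∈ FIRST(L)
From L → n ):
  - n is a terminal: add 'n' and stop
From L → D ) n:
  - D is a non-terminal: add FIRST(D) \ {ε} = { 'd', 'n' }
    D is not nullable, so stop
From L → d:
  - d is a terminal: add 'd' and stop

Collecting: FIRST(L) = { 'd', 'n', ε }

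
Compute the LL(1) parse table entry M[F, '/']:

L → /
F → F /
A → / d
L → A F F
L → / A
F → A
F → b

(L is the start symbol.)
F → F /, F → A

To find M[F, '/'], we find productions for F where '/' is in the predict set (PREDICT(N → α) = (FIRST(α) \ {ε}) ∪ (FOLLOW(N) if α ⇒* ε)).

Relevant sets:
  FIRST(F) = { '/', 'b' }
  FIRST(A) = { '/' }

F → F /: PREDICT = { '/', 'b' }
  '/' is in predict set, so this production goes in M[F, '/']
F → A: PREDICT = { '/' }
  '/' is in predict set, so this production goes in M[F, '/']
F → b: PREDICT = { 'b' }

M[F, '/'] = F → F /, F → A  (a multiply-defined cell — the grammar is not LL(1))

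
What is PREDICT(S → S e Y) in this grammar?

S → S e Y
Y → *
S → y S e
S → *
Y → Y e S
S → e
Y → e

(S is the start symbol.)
PREDICT(S → S e Y) = (FIRST(RHS) \ {ε}) ∪ (FOLLOW(S) if ε ∈ FIRST(RHS), i.e. RHS ⇒* ε)
FIRST(S) = { '*', 'e', 'y' }
FIRST(S e Y) = { '*', 'e', 'y' }
ε ∉ FIRST(S e Y), so FOLLOW(S) is not added.
PREDICT(S → S e Y) = { '*', 'e', 'y' }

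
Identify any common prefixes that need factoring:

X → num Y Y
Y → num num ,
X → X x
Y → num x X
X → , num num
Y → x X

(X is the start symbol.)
Yes, Y has productions with common prefix 'num'

Left-factoring is needed when two productions for the same non-terminal
share a common prefix on the right-hand side.

Productions for X:
  X → num Y Y
  X → X x
  X → , num num
Productions for Y:
  Y → num num ,
  Y → num x X
  Y → x X

Found common prefix 'num' in productions for Y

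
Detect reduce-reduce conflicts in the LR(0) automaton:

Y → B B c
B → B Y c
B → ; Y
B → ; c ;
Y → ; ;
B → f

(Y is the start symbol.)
Augment with Y' → Y and build the canonical LR(0) collection (I0 = CLOSURE({[Y' → . Y]}), then GOTO on every symbol after a dot until no new states appear). It has 13 states:
  I0: { [B → . ; Y], [B → . ; c ;], [B → . B Y c], [B → . f], [Y → . ; ;], [Y → . B B c], [Y' → . Y] }  — shift
  I1: { [B → . ; Y], [B → . ; c ;], [B → . B Y c], [B → . f], [B → ; . Y], [B → ; . c ;], [Y → . ; ;], [Y → . B B c], [Y → ; . ;] }  — shift
  I2: { [B → . ; Y], [B → . ; c ;], [B → . B Y c], [B → . f], [B → B . Y c], [Y → . ; ;], [Y → . B B c], [Y → B . B c] }  — shift
  I3: { [Y' → Y .] }  — accept
  I4: { [B → f .] }  — reduce
  I5: { [B → . ; Y], [B → . ; c ;], [B → . B Y c], [B → . f], [B → B . Y c], [Y → . ; ;], [Y → . B B c], [Y → B . B c], [Y → B B . c] }  — shift
  I6: { [B → B Y . c] }  — shift
  I7: { [B → B Y c .] }  — reduce
  I8: { [Y → B B c .] }  — reduce
  I9: { [B → . ; Y], [B → . ; c ;], [B → . B Y c], [B → . f], [B → ; . Y], [B → ; . c ;], [Y → . ; ;], [Y → . B B c], [Y → ; . ;], [Y → ; ; .] }  — shift, reduce
  I10: { [B → ; Y .] }  — reduce
  I11: { [B → ; c . ;] }  — shift
  I12: { [B → ; c ; .] }  — reduce

No state contains more than one complete item.

Answer: No reduce-reduce conflicts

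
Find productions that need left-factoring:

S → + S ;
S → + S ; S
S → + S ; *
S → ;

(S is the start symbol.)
Left-factoring is needed when two productions for the same non-terminal
share a common prefix on the right-hand side.

Productions for S:
  S → + S ;
  S → + S ; S
  S → + S ; *
  S → ;

Found common prefix '+ S ;' in productions for S

Answer: Yes, S has productions with common prefix '+ S ;'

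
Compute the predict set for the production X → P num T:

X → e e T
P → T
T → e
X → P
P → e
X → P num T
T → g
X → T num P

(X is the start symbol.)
{ 'e', 'g' }

PREDICT(X → P num T) = (FIRST(RHS) \ {ε}) ∪ (FOLLOW(X) if ε ∈ FIRST(RHS), i.e. RHS ⇒* ε)
FIRST(P) = { 'e', 'g' }
FIRST(P num T) = { 'e', 'g' }
ε ∉ FIRST(P num T), so FOLLOW(X) is not added.
PREDICT(X → P num T) = { 'e', 'g' }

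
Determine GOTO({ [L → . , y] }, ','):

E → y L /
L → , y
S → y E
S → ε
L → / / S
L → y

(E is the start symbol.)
{ [L → , . y] }

GOTO(I, ',') = CLOSURE({ [A → αX.β] : [A → α.Xβ] ∈ I, X = ',' })

Items with dot before ',', with the dot advanced:
  [L → . , y] → [L → , . y]
Closure adds nothing (no advanced item has the dot before a non-terminal).

GOTO = { [L → , . y] }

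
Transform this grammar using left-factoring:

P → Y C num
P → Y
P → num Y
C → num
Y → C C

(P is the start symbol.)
P → Y P'
P' → C num
P' → ε
P → num Y
C → num
Y → C C

Left-factoring transforms A → αβ₁ | αβ₂ into A → αA' and A' → β₁ | β₂
(α is the longest common prefix among the alternatives). Repeat until
no nonterminal has two alternatives with a common prefix.

Round 1: P has alternatives sharing prefix 'Y'. Introduce P': P → Y P'
  Add: P' → C num
  Add: P' → ε

No remaining common prefixes — done.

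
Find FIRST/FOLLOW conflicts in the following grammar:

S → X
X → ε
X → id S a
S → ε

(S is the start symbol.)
Nullable non-terminals: S, X.
FIRST sets used below: FIRST(X) = { 'id', ε }

S: nullable alternative(s) S → X, S → ε; FOLLOW(S) = { $, 'a' }
  S → X: FIRST \ {ε} = { 'id' } — disjoint from FOLLOW(S)
  S → ε: FIRST \ {ε} = { } — disjoint from FOLLOW(S)

X: nullable alternative(s) X → ε; FOLLOW(X) = { $, 'a' }
  X → ε: FIRST \ {ε} = { } — this is the only nullable alternative, skip
  X → id S a: FIRST \ {ε} = { 'id' } — disjoint from FOLLOW(X)

No FIRST/FOLLOW conflicts found.

Answer: No FIRST/FOLLOW conflicts.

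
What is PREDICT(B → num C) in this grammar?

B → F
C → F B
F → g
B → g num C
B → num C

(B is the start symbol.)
{ 'num' }

PREDICT(B → num C) = (FIRST(RHS) \ {ε}) ∪ (FOLLOW(B) if ε ∈ FIRST(RHS), i.e. RHS ⇒* ε)
FIRST(num C) = { 'num' }
ε ∉ FIRST(num C), so FOLLOW(B) is not added.
PREDICT(B → num C) = { 'num' }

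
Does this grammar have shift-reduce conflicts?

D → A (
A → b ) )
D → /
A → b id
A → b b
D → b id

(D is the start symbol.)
No shift-reduce conflicts

Augment with D' → D and build the canonical LR(0) collection (I0 = CLOSURE({[D' → . D]}), then GOTO on every symbol after a dot until no new states appear). It has 10 states:
  I0: { [A → . b ) )], [A → . b b], [A → . b id], [D → . /], [D → . A (], [D → . b id], [D' → . D] }  — shift
  I1: { [D → / .] }  — reduce
  I2: { [D → A . (] }  — shift
  I3: { [D' → D .] }  — accept
  I4: { [A → b . ) )], [A → b . b], [A → b . id], [D → b . id] }  — shift
  I5: { [A → b ) . )] }  — shift
  I6: { [A → b b .] }  — reduce
  I7: { [A → b id .], [D → b id .] }  — 2 reduces
  I8: { [A → b ) ) .] }  — reduce
  I9: { [D → A ( .] }  — reduce

No state contains both a complete item and a shift item.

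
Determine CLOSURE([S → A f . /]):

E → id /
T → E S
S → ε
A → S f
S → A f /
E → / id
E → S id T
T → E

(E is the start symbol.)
To compute CLOSURE, for each item [A → α.Bβ] where B is a non-terminal, add [B → .γ] for all productions B → γ; repeat for the newly added items until nothing changes.

Start with: [S → A f . /]
The dot precedes the terminal '/', so nothing is added.

CLOSURE = { [S → A f . /] }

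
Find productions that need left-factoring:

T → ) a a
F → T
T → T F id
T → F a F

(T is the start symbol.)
No, left-factoring is not needed

Left-factoring is needed when two productions for the same non-terminal
share a common prefix on the right-hand side.

Productions for T:
  T → ) a a
  T → T F id
  T → F a F

No common prefixes found.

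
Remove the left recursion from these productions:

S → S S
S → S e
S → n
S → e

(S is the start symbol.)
S is directly left-recursive. The standard transformation for
  A → A α₁ | ... | A α_m | β₁ | ... | β_n
is
  A  → β₁ A' | ... | β_n A'
  A' → α₁ A' | ... | α_m A' | ε

S → n becomes S → n S'
S → e becomes S → e S'
S → S S becomes S' → S S'
S → S e becomes S' → e S'
Add S' → ε

Resulting grammar:
S → n S'
S → e S'
S' → S S'
S' → e S'
S' → ε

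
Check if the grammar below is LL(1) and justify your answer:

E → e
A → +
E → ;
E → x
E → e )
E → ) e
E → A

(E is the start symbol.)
Relevant sets:
  FIRST(A) = { '+' }

For E:
  PREDICT(E → e) = { 'e' }
  PREDICT(E → ';') = { ';' }
  PREDICT(E → x) = { 'x' }
  PREDICT(E → e ')') = { 'e' }
  PREDICT(E → ')' e) = { ')' }
  PREDICT(E → A) = { '+' }
A has a single production, so nothing to check there.

Conflict found: Predict set conflict for E: { 'e' }
The grammar is NOT LL(1).

Answer: No. Predict set conflict for E: { 'e' }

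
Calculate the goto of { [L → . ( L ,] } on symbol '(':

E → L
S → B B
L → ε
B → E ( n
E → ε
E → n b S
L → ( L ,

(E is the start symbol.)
{ [L → ( . L ,], [L → . ( L ,], [L → .] }

GOTO(I, '(') = CLOSURE({ [A → αX.β] : [A → α.Xβ] ∈ I, X = '(' })

Items with dot before '(', with the dot advanced:
  [L → . ( L ,] → [L → ( . L ,]
Closure of the advanced items:
  [L → ( . L ,] has the dot before L: add [L → .], [L → . ( L ,]

GOTO = { [L → ( . L ,], [L → . ( L ,], [L → .] }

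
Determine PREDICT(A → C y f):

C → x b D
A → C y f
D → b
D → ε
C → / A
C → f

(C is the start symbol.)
PREDICT(A → C y f) = (FIRST(RHS) \ {ε}) ∪ (FOLLOW(A) if ε ∈ FIRST(RHS), i.e. RHS ⇒* ε)
FIRST(C) = { '/', 'f', 'x' }
FIRST(C y f) = { '/', 'f', 'x' }
ε ∉ FIRST(C y f), so FOLLOW(A) is not added.
PREDICT(A → C y f) = { '/', 'f', 'x' }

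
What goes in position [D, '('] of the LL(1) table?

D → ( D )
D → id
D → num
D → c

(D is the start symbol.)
To find M[D, '('], we find productions for D where '(' is in the predict set (PREDICT(N → α) = (FIRST(α) \ {ε}) ∪ (FOLLOW(N) if α ⇒* ε)).

D → ( D ): PREDICT = { '(' }
  '(' is in predict set, so this production goes in M[D, '(']
D → id: PREDICT = { 'id' }
D → num: PREDICT = { 'num' }
D → c: PREDICT = { 'c' }

M[D, '('] = D → ( D )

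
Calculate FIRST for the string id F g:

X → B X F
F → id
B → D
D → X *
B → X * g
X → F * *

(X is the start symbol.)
To compute FIRST(id F g), process the symbols left to right:
Symbol id is a terminal. Add 'id' and stop.
FIRST(id F g) = { 'id' }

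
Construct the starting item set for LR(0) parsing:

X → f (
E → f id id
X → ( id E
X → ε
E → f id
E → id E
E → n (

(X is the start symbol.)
First, augment the grammar with X' → X
I₀ = CLOSURE({ [X' → . X] }):
  [X' → . X] has the dot before X: add [X → . f (], [X → . ( id E], [X → .]
No further items can be added.

I₀ = { [X → . ( id E], [X → . f (], [X → .], [X' → . X] }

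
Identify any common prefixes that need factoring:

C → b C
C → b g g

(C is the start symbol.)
Yes, C has productions with common prefix 'b'

Left-factoring is needed when two productions for the same non-terminal
share a common prefix on the right-hand side.

Productions for C:
  C → b C
  C → b g g

Found common prefix 'b' in productions for C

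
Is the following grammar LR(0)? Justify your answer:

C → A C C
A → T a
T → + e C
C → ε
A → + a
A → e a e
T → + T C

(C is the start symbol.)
Augment with C' → C and build the canonical LR(0) collection (I0 = CLOSURE({[C' → . C]}), then GOTO on every symbol after a dot until no new states appear). It has 17 states:
  I0: { [A → . + a], [A → . T a], [A → . e a e], [C → . A C C], [C → .], [C' → . C], [T → . + T C], [T → . + e C] }  — shift, reduce
  I1: { [A → + . a], [T → + . T C], [T → + . e C], [T → . + T C], [T → . + e C] }  — shift
  I2: { [A → . + a], [A → . T a], [A → . e a e], [C → . A C C], [C → .], [C → A . C C], [T → . + T C], [T → . + e C] }  — shift, reduce
  I3: { [C' → C .] }  — accept
  I4: { [A → T . a] }  — shift
  I5: { [A → e . a e] }  — shift
  I6: { [A → e a . e] }  — shift
  I7: { [A → e a e .] }  — reduce
  I8: { [A → T a .] }  — reduce
  I9: { [A → . + a], [A → . T a], [A → . e a e], [C → . A C C], [C → .], [C → A C . C], [T → . + T C], [T → . + e C] }  — shift, reduce
  I10: { [C → A C C .] }  — reduce
  I11: { [T → + . T C], [T → + . e C], [T → . + T C], [T → . + e C] }  — shift
  I12: { [A → . + a], [A → . T a], [A → . e a e], [C → . A C C], [C → .], [T → + T . C], [T → . + T C], [T → . + e C] }  — shift, reduce
  I13: { [A → + a .] }  — reduce
  I14: { [A → . + a], [A → . T a], [A → . e a e], [C → . A C C], [C → .], [T → + e . C], [T → . + T C], [T → . + e C] }  — shift, reduce
  I15: { [T → + e C .] }  — reduce
  I16: { [T → + T C .] }  — reduce

Conflict in state I0:
  Shift-reduce conflict between [C → .] and [A → . + a]
So the grammar is NOT LR(0).

Answer: No. Shift-reduce conflict between [C → .] and [A → . + a]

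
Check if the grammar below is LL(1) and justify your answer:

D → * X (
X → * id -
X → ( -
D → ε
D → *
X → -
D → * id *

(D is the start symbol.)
Relevant sets:
  FOLLOW(D) = { $ }

For D:
  PREDICT(D → '*' X '(') = { '*' }
  PREDICT(D → ε) = { $ }
  PREDICT(D → '*') = { '*' }
  PREDICT(D → '*' id '*') = { '*' }
For X:
  PREDICT(X → '*' id '-') = { '*' }
  PREDICT(X → '(' '-') = { '(' }
  PREDICT(X → '-') = { '-' }

Conflict found: Predict set conflict for D: { '*' }
The grammar is NOT LL(1).

Answer: No. Predict set conflict for D: { '*' }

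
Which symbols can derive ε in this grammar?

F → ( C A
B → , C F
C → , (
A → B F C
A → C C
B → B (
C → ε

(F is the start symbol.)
A non-terminal is nullable if it can derive ε (the empty string): either it has an ε-production, or it has a production whose right-hand side consists entirely of nullable non-terminals.

ε-productions: C → ε
So C is immediately nullable.
A → C C: every symbol on the right is nullable, so A is nullable too.
No further non-terminal can be added: every production for the remaining non-terminals contains a terminal or a non-nullable non-terminal.
Nullable = { 'A', 'C' }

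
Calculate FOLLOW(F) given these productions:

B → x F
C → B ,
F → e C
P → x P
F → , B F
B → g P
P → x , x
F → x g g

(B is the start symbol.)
{ $, ',', 'e', 'x' }

To compute FOLLOW(F), find every occurrence of F on a right-hand side N → α F β: add FIRST(β) \ {ε}, and if β is empty or nullable also add FOLLOW(N). Iterate to a fixed point.

In B → x F: F is at the end, add FOLLOW(B)
In F → , B F: F is at the end; this adds FOLLOW(F) to itself — nothing new

The FOLLOW sets referred to above (computed the same way, to a fixed point):
  FOLLOW(B) = { $, ',', 'e', 'x' }

Taking the union: FOLLOW(F) = { $, ',', 'e', 'x' }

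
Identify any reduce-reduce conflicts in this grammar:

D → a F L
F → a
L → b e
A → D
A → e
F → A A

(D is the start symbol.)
No reduce-reduce conflicts

Augment with D' → D and build the canonical LR(0) collection (I0 = CLOSURE({[D' → . D]}), then GOTO on every symbol after a dot until no new states appear). It has 12 states:
  I0: { [D → . a F L], [D' → . D] }  — shift
  I1: { [D' → D .] }  — accept
  I2: { [A → . D], [A → . e], [D → . a F L], [D → a . F L], [F → . A A], [F → . a] }  — shift
  I3: { [A → . D], [A → . e], [D → . a F L], [F → A . A] }  — shift
  I4: { [A → D .] }  — reduce
  I5: { [D → a F . L], [L → . b e] }  — shift
  I6: { [A → . D], [A → . e], [D → . a F L], [D → a . F L], [F → . A A], [F → . a], [F → a .] }  — shift, reduce
  I7: { [A → e .] }  — reduce
  I8: { [D → a F L .] }  — reduce
  I9: { [L → b . e] }  — shift
  I10: { [L → b e .] }  — reduce
  I11: { [F → A A .] }  — reduce

No state contains more than one complete item.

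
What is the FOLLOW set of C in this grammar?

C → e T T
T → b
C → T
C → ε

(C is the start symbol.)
C is the start symbol, so $ ∈ FOLLOW(C).
C does not occur on any right-hand side.

Taking the union: FOLLOW(C) = { $ }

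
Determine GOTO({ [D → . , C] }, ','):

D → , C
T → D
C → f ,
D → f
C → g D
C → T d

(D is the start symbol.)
{ [C → . T d], [C → . f ,], [C → . g D], [D → , . C], [D → . , C], [D → . f], [T → . D] }

GOTO(I, ',') = CLOSURE({ [A → αX.β] : [A → α.Xβ] ∈ I, X = ',' })

Items with dot before ',', with the dot advanced:
  [D → . , C] → [D → , . C]
Closure of the advanced items:
  [D → , . C] has the dot before C: add [C → . f ,], [C → . g D], [C → . T d]
  [C → . T d] has the dot before T: add [T → . D]
  [T → . D] has the dot before D: add [D → . , C], [D → . f]

GOTO = { [C → . T d], [C → . f ,], [C → . g D], [D → , . C], [D → . , C], [D → . f], [T → . D] }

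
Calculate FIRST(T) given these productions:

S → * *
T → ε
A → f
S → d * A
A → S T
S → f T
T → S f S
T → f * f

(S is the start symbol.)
FIRST sets of the other non-terminals involved (by the same procedure, iterated to a fixed point):
  FIRST(S) = { '*', 'd', 'f' }

From T → ε:
  - ε-production, so ε ∈ FIRST(T)
From T → S f S:
  - S is a non-terminal: add FIRST(S) \ {ε} = { '*', 'd', 'f' }
    S is not nullable, so stop
From T → f * f:
  - f is a terminal: add 'f' and stop

Collecting: FIRST(T) = { '*', 'd', 'f', ε }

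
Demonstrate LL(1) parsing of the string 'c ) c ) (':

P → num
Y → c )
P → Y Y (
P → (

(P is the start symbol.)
LL(1) parsing maintains a stack (initially the start symbol over $) and the input. At each step: if the stack top is a terminal, match it against the current input token; if it is a non-terminal N, replace it with the RHS of M[N, lookahead] (the unique production whose predict set contains the lookahead).

Stack is shown with the top on the left.

Stack      Input        Action
------------------------------
P $        c ) c ) ( $  output P → Y Y (
Y Y ( $    c ) c ) ( $  output Y → c )
c ) Y ( $  c ) c ) ( $  match 'c'
) Y ( $    ) c ) ( $    match ')'
Y ( $      c ) ( $      output Y → c )
c ) ( $    c ) ( $      match 'c'
) ( $      ) ( $        match ')'
( $        ( $          match '('
$          $            accept

The string is accepted.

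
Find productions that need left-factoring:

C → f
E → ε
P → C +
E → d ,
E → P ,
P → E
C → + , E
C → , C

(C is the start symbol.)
Left-factoring is needed when two productions for the same non-terminal
share a common prefix on the right-hand side.

Productions for C:
  C → f
  C → + , E
  C → , C
Productions for E:
  E → ε
  E → d ,
  E → P ,
Productions for P:
  P → C +
  P → E

No common prefixes found.

Answer: No, left-factoring is not needed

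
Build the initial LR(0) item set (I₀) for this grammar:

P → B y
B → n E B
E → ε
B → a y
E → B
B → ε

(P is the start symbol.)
{ [B → . a y], [B → . n E B], [B → .], [P → . B y], [P' → . P] }

First, augment the grammar with P' → P
I₀ = CLOSURE({ [P' → . P] }):
  [P' → . P] has the dot before P: add [P → . B y]
  [P → . B y] has the dot before B: add [B → . n E B], [B → . a y], [B → .]
No further items can be added.

I₀ = { [B → . a y], [B → . n E B], [B → .], [P → . B y], [P' → . P] }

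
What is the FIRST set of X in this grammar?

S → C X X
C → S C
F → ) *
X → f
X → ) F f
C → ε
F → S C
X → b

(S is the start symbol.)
To compute FIRST(X), examine every production with X on the left-hand side, reading each right-hand side left to right until a non-nullable symbol is reached.

From X → f:
  - f is a terminal: add 'f' and stop
From X → ) F f:
  - ')' is a terminal: add ')' and stop
From X → b:
  - b is a terminal: add 'b' and stop

Collecting: FIRST(X) = { ')', 'b', 'f' }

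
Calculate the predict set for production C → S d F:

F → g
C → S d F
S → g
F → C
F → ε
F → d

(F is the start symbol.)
{ 'g' }

PREDICT(C → S d F) = (FIRST(RHS) \ {ε}) ∪ (FOLLOW(C) if ε ∈ FIRST(RHS), i.e. RHS ⇒* ε)
FIRST(S) = { 'g' }
FIRST(S d F) = { 'g' }
ε ∉ FIRST(S d F), so FOLLOW(C) is not added.
PREDICT(C → S d F) = { 'g' }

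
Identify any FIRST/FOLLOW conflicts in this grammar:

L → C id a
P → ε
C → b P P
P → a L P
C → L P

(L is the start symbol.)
Yes. P → a L P with FOLLOW(P) on { 'a' }

Nullable non-terminals: P.

P: nullable alternative(s) P → ε; FOLLOW(P) = { 'a', 'id' }
  P → ε: FIRST \ {ε} = { } — this is the only nullable alternative, skip
  P → a L P: FIRST \ {ε} = { 'a' } — overlaps FOLLOW(P) on { 'a' }: CONFLICT

C, L have no nullable alternative, so no FIRST/FOLLOW check is needed there.

So the grammar has 1 FIRST/FOLLOW conflict (marked CONFLICT above).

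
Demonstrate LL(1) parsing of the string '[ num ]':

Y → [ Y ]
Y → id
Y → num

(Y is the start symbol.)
LL(1) parsing maintains a stack (initially the start symbol over $) and the input. At each step: if the stack top is a terminal, match it against the current input token; if it is a non-terminal N, replace it with the RHS of M[N, lookahead] (the unique production whose predict set contains the lookahead).

Stack is shown with the top on the left.

Stack    Input      Action
--------------------------
Y $      [ num ] $  output Y → [ Y ]
[ Y ] $  [ num ] $  match '['
Y ] $    num ] $    output Y → num
num ] $  num ] $    match 'num'
] $      ] $        match ']'
$        $          accept

The string is accepted.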